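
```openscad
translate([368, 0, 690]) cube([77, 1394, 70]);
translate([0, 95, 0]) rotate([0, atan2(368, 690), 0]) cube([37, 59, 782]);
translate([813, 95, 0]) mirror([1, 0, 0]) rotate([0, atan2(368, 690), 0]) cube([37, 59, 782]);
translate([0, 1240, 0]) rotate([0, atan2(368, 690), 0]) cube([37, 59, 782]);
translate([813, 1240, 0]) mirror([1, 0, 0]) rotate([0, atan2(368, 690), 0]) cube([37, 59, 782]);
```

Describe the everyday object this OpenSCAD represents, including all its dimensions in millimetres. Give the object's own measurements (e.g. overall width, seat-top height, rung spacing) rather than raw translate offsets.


A sawhorse. A 77×1394×70 mm beam (x, y, z) sits on two A-frame leg pairs. Each pair is two raked legs of 37×59 mm section (59 mm along y) splaying symmetrically in x. Each leg rises 690 mm vertically over 368 mm of horizontal reach and is 782 mm long along its own axis. Every leg's outer bottom edge rests on the floor and its outer top edge meets a bottom edge of the beam — the left legs (tilting toward +x) meet the beam's −x bottom edge, the right legs (their mirror images, tilting toward −x) meet its +x bottom edge — so the leg tops tuck under the beam, the beam's underside is 690 mm above the floor, and the feet are 813 mm apart outside-to-outside with the beam centred between them. The two leg pairs are set in 95 mm from either end of the beam.


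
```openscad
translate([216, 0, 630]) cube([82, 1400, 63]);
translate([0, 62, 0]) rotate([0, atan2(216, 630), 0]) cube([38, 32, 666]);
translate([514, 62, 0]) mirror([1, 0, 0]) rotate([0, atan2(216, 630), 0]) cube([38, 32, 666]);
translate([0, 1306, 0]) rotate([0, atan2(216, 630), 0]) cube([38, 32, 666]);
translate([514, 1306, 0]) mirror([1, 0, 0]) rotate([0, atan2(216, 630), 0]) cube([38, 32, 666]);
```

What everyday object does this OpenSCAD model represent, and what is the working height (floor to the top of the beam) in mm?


A sawhorse. The overall height is 693 mm.

A beam across two mirrored pairs of raked legs — a sawhorse. The beam's underside is at z = 630 (matching the legs' vertical rise in atan2(216, 630)) and the beam is 63 mm tall, so its top is at 630 + 63 = 693 mm. The raked legs top out at the beam's underside, so that is the highest point.


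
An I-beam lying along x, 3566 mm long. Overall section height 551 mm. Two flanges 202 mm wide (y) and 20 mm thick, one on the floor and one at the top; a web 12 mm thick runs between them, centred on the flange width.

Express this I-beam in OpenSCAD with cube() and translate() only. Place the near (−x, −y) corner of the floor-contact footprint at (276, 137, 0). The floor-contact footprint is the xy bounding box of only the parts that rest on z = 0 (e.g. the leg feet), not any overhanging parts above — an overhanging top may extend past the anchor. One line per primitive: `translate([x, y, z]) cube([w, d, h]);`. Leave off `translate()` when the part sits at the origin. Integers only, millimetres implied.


translate([276, 137, 0]) cube([3566, 202, 20]);
translate([276, 232, 20]) cube([3566, 12, 511]);
translate([276, 137, 531]) cube([3566, 202, 20]);


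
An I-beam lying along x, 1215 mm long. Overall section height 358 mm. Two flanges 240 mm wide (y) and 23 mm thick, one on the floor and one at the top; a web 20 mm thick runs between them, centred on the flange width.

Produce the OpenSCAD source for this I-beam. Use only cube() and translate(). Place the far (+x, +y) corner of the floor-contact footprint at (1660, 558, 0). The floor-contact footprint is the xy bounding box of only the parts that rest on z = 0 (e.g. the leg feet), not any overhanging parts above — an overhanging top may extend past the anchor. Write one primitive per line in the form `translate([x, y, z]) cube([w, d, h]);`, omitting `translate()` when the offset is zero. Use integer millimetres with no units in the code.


translate([445, 318, 0]) cube([1215, 240, 23]);
translate([445, 428, 23]) cube([1215, 20, 312]);
translate([445, 318, 335]) cube([1215, 240, 23]);


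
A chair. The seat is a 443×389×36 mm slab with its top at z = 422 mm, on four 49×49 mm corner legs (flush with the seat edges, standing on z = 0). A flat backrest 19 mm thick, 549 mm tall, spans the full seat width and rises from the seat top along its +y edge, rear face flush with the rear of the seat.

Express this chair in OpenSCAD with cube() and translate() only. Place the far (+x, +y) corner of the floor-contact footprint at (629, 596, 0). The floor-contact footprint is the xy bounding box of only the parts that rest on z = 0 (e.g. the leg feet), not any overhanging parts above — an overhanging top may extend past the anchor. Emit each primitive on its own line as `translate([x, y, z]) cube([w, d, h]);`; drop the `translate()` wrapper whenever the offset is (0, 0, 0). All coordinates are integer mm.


translate([186, 207, 386]) cube([443, 389, 36]);
translate([186, 207, 0]) cube([49, 49, 386]);
translate([580, 207, 0]) cube([49, 49, 386]);
translate([186, 547, 0]) cube([49, 49, 386]);
translate([580, 547, 0]) cube([49, 49, 386]);
translate([186, 577, 422]) cube([443, 19, 549]);


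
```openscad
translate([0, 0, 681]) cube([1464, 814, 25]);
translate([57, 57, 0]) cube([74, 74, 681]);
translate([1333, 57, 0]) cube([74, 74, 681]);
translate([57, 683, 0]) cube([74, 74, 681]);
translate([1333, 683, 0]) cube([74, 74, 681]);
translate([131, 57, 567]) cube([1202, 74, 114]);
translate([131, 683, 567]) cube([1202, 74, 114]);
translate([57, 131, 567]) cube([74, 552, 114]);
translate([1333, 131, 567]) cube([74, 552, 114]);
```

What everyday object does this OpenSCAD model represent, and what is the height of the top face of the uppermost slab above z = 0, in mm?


A table. The table height is 706 mm.

A 1464×814×25 slab sits at z = 681 on four 74 mm square posts — a table. The top surface is at 681 + 25 = 706 mm.


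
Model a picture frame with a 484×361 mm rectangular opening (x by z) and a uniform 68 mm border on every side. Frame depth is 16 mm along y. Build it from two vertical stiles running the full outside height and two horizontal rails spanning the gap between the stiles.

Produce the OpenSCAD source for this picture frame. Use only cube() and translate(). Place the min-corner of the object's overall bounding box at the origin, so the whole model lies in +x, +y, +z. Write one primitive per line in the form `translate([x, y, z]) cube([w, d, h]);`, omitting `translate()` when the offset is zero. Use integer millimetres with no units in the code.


cube([68, 16, 497]);
translate([552, 0, 0]) cube([68, 16, 497]);
translate([68, 0, 0]) cube([484, 16, 68]);
translate([68, 0, 429]) cube([484, 16, 68]);


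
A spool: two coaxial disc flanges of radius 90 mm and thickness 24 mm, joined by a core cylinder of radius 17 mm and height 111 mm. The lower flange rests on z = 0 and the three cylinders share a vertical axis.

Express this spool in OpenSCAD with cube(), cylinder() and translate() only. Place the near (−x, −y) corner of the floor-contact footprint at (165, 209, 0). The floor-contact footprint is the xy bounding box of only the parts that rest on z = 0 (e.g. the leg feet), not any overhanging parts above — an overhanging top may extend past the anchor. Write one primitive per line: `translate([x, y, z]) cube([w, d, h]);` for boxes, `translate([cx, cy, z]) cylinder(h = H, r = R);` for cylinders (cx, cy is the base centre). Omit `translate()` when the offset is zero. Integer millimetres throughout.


translate([255, 299, 0]) cylinder(h = 24, r = 90);
translate([255, 299, 24]) cylinder(h = 111, r = 17);
translate([255, 299, 135]) cylinder(h = 24, r = 90);


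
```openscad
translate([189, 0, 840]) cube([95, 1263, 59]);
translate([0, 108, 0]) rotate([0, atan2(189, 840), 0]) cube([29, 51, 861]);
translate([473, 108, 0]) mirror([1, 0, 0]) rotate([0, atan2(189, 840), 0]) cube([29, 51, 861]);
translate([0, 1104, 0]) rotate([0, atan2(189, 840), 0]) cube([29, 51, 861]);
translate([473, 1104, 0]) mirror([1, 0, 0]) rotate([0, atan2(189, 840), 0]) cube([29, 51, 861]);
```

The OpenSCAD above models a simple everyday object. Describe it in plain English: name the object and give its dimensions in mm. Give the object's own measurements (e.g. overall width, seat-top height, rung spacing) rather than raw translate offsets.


A sawhorse. A 95×1263×59 mm beam (x, y, z) sits on two A-frame leg pairs. Each pair is two raked legs of 29×51 mm section (51 mm along y) splaying symmetrically in x. Each leg rises 840 mm vertically over 189 mm of horizontal reach and is 861 mm long along its own axis. Every leg's outer bottom edge rests on the floor and its outer top edge meets a bottom edge of the beam — the left legs (tilting toward +x) meet the beam's −x bottom edge, the right legs (their mirror images, tilting toward −x) meet its +x bottom edge — so the leg tops tuck under the beam, the beam's underside is 840 mm above the floor, and the feet are 473 mm apart outside-to-outside with the beam centred between them. The two leg pairs are set in 108 mm from either end of the beam.


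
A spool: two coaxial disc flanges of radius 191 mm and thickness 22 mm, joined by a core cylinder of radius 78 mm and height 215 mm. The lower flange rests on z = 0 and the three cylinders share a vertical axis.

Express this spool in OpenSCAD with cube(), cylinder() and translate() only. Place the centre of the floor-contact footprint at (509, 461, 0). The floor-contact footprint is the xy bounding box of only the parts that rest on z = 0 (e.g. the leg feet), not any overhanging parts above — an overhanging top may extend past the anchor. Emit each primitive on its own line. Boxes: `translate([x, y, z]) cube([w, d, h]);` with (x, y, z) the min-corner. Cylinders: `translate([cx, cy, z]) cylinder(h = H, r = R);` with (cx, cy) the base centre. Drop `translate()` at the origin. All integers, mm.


translate([509, 461, 0]) cylinder(h = 22, r = 191);
translate([509, 461, 22]) cylinder(h = 215, r = 78);
translate([509, 461, 237]) cylinder(h = 22, r = 191);


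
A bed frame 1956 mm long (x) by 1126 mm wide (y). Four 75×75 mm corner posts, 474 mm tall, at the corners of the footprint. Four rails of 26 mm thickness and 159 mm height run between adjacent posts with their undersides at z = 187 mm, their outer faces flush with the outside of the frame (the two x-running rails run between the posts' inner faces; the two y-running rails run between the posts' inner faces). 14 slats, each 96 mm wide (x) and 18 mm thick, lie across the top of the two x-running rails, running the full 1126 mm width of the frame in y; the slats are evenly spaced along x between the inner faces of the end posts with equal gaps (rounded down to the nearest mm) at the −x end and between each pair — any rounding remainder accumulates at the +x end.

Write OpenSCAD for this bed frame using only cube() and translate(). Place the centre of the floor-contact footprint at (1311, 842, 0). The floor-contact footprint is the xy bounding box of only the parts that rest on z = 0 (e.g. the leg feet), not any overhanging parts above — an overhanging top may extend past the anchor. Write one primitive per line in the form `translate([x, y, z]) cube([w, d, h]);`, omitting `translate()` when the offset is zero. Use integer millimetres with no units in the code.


translate([333, 279, 0]) cube([75, 75, 474]);
translate([333, 1330, 0]) cube([75, 75, 474]);
translate([2214, 279, 0]) cube([75, 75, 474]);
translate([2214, 1330, 0]) cube([75, 75, 474]);
translate([408, 279, 187]) cube([1806, 26, 159]);
translate([408, 1379, 187]) cube([1806, 26, 159]);
translate([333, 354, 187]) cube([26, 976, 159]);
translate([2263, 354, 187]) cube([26, 976, 159]);
translate([438, 279, 346]) cube([96, 1126, 18]);
translate([564, 279, 346]) cube([96, 1126, 18]);
translate([690, 279, 346]) cube([96, 1126, 18]);
translate([816, 279, 346]) cube([96, 1126, 18]);
translate([942, 279, 346]) cube([96, 1126, 18]);
translate([1068, 279, 346]) cube([96, 1126, 18]);
translate([1194, 279, 346]) cube([96, 1126, 18]);
translate([1320, 279, 346]) cube([96, 1126, 18]);
translate([1446, 279, 346]) cube([96, 1126, 18]);
translate([1572, 279, 346]) cube([96, 1126, 18]);
translate([1698, 279, 346]) cube([96, 1126, 18]);
translate([1824, 279, 346]) cube([96, 1126, 18]);
translate([1950, 279, 346]) cube([96, 1126, 18]);
translate([2076, 279, 346]) cube([96, 1126, 18]);


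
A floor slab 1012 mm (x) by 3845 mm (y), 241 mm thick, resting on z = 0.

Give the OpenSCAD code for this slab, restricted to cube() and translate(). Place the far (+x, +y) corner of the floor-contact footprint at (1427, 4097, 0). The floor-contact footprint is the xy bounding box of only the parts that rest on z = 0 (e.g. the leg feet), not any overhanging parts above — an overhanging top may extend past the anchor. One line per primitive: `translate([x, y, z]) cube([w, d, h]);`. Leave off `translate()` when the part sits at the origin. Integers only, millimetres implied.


translate([415, 252, 0]) cube([1012, 3845, 241]);


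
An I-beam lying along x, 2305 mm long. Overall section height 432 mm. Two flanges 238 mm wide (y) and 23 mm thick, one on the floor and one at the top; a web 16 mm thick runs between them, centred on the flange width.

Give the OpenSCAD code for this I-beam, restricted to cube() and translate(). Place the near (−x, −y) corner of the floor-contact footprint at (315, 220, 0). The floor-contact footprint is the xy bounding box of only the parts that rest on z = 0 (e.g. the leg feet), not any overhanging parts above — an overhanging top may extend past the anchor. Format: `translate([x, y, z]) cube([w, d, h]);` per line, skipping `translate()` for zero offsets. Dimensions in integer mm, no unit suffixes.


translate([315, 220, 0]) cube([2305, 238, 23]);
translate([315, 331, 23]) cube([2305, 16, 386]);
translate([315, 220, 409]) cube([2305, 238, 23]);


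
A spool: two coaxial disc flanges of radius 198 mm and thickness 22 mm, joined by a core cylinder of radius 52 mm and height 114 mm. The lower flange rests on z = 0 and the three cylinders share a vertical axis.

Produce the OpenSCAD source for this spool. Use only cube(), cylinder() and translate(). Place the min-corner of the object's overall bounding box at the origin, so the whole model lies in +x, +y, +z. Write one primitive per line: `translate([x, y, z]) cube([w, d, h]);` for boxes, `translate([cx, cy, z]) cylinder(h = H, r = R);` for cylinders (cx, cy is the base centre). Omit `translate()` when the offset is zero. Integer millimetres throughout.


translate([198, 198, 0]) cylinder(h = 22, r = 198);
translate([198, 198, 22]) cylinder(h = 114, r = 52);
translate([198, 198, 136]) cylinder(h = 22, r = 198);


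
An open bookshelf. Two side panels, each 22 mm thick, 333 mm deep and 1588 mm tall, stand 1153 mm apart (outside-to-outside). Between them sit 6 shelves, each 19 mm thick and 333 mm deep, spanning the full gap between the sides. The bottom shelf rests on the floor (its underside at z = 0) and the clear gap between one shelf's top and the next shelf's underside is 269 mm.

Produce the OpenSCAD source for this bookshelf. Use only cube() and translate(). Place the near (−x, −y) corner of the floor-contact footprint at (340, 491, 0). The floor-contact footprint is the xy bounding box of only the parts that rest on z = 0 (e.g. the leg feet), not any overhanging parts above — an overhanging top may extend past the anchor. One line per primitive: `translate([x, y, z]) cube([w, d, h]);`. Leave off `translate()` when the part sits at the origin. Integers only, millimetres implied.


translate([340, 491, 0]) cube([22, 333, 1588]);
translate([1471, 491, 0]) cube([22, 333, 1588]);
translate([362, 491, 0]) cube([1109, 333, 19]);
translate([362, 491, 288]) cube([1109, 333, 19]);
translate([362, 491, 576]) cube([1109, 333, 19]);
translate([362, 491, 864]) cube([1109, 333, 19]);
translate([362, 491, 1152]) cube([1109, 333, 19]);
translate([362, 491, 1440]) cube([1109, 333, 19]);


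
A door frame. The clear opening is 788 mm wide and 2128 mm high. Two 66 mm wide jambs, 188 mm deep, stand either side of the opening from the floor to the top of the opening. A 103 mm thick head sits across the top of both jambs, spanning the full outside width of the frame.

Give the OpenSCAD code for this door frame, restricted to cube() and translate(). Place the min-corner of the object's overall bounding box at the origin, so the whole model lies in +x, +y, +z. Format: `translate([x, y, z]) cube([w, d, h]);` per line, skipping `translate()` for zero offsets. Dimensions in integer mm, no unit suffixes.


cube([66, 188, 2128]);
translate([854, 0, 0]) cube([66, 188, 2128]);
translate([0, 0, 2128]) cube([920, 188, 103]);


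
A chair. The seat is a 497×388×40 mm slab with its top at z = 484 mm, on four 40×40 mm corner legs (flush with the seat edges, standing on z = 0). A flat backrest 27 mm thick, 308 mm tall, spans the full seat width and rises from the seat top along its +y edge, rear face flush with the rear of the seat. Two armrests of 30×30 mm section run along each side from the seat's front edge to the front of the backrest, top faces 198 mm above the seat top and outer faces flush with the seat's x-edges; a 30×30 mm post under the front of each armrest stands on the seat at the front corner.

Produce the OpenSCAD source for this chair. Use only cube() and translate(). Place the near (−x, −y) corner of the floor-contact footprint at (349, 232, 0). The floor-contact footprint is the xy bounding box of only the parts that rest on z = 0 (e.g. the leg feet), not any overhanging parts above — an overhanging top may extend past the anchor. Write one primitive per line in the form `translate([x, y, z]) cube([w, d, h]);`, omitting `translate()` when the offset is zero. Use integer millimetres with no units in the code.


// leg_h = 484 - 40 = 444
// arm post h = 198 - 30 = 168
translate([349, 232, 444]) cube([497, 388, 40]);
translate([349, 232, 0]) cube([40, 40, 444]);
translate([806, 232, 0]) cube([40, 40, 444]);
translate([349, 580, 0]) cube([40, 40, 444]);
translate([806, 580, 0]) cube([40, 40, 444]);
translate([349, 593, 484]) cube([497, 27, 308]);
translate([349, 232, 652]) cube([30, 361, 30]);
translate([816, 232, 652]) cube([30, 361, 30]);
translate([349, 232, 484]) cube([30, 30, 168]);
translate([816, 232, 484]) cube([30, 30, 168]);


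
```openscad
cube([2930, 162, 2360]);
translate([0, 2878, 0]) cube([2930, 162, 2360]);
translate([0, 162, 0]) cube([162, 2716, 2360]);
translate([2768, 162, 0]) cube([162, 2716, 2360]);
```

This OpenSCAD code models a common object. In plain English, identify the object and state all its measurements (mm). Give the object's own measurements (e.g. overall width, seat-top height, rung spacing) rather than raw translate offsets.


The wall frame of a small rectangular building: four walls, each 2360 mm tall and 162 mm thick, enclosing a footprint 2930 mm (x) by 3040 mm (y) outside-to-outside, with no floor or roof. The front and back walls (the −y and +y sides) span the full width; the two side walls fit between them.


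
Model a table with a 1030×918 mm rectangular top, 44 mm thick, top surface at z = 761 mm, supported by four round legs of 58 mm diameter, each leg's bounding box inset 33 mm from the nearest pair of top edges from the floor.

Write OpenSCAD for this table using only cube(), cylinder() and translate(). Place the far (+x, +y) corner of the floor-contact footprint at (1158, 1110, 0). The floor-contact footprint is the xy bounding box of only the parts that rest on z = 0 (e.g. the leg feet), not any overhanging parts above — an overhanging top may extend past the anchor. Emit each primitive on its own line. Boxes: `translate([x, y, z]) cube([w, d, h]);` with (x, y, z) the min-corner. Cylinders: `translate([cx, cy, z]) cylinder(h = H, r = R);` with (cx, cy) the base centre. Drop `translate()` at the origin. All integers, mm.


// leg_h = 761 - 44 = 717
translate([161, 225, 717]) cube([1030, 918, 44]);
translate([223, 287, 0]) cylinder(h = 717, r = 29);
translate([1129, 287, 0]) cylinder(h = 717, r = 29);
translate([223, 1081, 0]) cylinder(h = 717, r = 29);
translate([1129, 1081, 0]) cylinder(h = 717, r = 29);


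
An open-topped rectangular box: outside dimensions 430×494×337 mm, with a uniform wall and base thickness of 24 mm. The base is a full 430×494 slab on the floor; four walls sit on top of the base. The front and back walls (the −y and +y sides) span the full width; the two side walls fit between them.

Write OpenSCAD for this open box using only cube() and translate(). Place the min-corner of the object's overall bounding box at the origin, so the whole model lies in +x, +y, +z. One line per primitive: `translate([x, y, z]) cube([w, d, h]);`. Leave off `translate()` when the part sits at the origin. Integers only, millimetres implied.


cube([430, 494, 24]);
translate([0, 0, 24]) cube([430, 24, 313]);
translate([0, 470, 24]) cube([430, 24, 313]);
translate([0, 24, 24]) cube([24, 446, 313]);
translate([406, 24, 24]) cube([24, 446, 313]);


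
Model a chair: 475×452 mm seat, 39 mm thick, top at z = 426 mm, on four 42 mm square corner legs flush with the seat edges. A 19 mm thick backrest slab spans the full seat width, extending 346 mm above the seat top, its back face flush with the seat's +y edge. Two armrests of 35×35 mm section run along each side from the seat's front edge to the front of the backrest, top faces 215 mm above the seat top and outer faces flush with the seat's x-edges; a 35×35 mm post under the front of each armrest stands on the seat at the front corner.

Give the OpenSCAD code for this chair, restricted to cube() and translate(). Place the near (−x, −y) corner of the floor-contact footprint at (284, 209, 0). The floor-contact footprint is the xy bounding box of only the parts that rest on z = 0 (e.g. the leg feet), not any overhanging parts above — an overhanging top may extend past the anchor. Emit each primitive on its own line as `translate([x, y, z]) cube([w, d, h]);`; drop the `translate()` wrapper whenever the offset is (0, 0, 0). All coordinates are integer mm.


translate([284, 209, 387]) cube([475, 452, 39]);
translate([284, 209, 0]) cube([42, 42, 387]);
translate([717, 209, 0]) cube([42, 42, 387]);
translate([284, 619, 0]) cube([42, 42, 387]);
translate([717, 619, 0]) cube([42, 42, 387]);
translate([284, 642, 426]) cube([475, 19, 346]);
translate([284, 209, 606]) cube([35, 433, 35]);
translate([724, 209, 606]) cube([35, 433, 35]);
translate([284, 209, 426]) cube([35, 35, 180]);
translate([724, 209, 426]) cube([35, 35, 180]);


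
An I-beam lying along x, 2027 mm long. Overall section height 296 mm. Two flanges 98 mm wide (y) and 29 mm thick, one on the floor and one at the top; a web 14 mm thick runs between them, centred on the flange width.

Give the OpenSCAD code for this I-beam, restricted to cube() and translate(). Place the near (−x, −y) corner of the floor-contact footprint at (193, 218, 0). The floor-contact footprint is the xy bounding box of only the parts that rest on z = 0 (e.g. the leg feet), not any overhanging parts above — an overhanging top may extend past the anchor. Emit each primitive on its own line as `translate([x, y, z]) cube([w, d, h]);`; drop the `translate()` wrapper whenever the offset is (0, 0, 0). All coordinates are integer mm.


translate([193, 218, 0]) cube([2027, 98, 29]);
translate([193, 260, 29]) cube([2027, 14, 238]);
translate([193, 218, 267]) cube([2027, 98, 29]);


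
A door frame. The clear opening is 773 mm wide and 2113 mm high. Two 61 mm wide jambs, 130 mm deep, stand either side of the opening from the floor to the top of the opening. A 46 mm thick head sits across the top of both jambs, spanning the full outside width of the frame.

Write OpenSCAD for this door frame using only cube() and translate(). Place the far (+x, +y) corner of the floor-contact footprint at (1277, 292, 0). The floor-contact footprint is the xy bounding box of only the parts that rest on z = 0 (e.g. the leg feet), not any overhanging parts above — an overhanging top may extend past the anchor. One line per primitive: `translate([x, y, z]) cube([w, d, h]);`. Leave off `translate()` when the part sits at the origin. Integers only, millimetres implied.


translate([382, 162, 0]) cube([61, 130, 2113]);
translate([1216, 162, 0]) cube([61, 130, 2113]);
translate([382, 162, 2113]) cube([895, 130, 46]);


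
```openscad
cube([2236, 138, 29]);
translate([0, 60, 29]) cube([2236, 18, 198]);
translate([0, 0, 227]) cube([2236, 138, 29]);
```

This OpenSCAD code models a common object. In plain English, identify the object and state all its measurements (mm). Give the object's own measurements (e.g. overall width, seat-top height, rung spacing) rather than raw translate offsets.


An I-beam lying along x, 2236 mm long. Overall section height 256 mm. Two flanges 138 mm wide (y) and 29 mm thick, one on the floor and one at the top; a web 18 mm thick runs between them, centred on the flange width.


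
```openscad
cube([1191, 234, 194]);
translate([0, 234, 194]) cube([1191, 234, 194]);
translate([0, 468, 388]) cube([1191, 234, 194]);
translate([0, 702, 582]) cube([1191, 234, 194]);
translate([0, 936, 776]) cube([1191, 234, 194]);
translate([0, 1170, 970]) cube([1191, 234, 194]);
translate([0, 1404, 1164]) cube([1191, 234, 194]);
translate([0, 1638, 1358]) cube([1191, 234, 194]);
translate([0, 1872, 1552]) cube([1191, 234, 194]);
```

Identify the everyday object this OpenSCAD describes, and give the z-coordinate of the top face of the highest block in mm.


A staircase. The total rise is 1746 mm.

9 identical blocks, each offset up and back from the previous — a staircase. Each step is 194 mm tall and there are 9 of them, so the total rise is 9 × 194 = 1746 mm.


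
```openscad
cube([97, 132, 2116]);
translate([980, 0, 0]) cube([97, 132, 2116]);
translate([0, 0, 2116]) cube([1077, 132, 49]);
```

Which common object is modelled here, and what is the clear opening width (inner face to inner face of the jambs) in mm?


A door frame. The clear opening width is 883 mm.

Two 2116 mm tall posts with a header on top — a door frame. The left jamb is 97 mm wide at x = 0; the right jamb starts at x = 980. The clear opening is 980 − 97 = 883 mm.


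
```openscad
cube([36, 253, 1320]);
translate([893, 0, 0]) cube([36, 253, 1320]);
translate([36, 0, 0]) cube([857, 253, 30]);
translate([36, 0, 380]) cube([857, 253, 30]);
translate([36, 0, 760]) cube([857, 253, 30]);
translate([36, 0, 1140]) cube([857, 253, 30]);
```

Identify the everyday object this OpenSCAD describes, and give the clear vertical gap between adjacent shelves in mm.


A bookshelf. The clear shelf gap is 350 mm.

Two tall side panels with 4 horizontal boards between them — a bookshelf. The first two shelf undersides are at z = 0 and z = 380; with shelf thickness 30, the clear gap is 380 − 0 − 30 = 350 mm.


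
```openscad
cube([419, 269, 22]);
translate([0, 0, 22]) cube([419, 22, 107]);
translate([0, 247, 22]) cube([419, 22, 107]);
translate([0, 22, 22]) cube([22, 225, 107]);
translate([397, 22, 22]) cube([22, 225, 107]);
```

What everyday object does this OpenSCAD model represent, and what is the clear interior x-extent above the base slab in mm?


An open box. The internal width is 375 mm.

A 419×269 base slab with four walls standing on it — an open box. The base is 419 mm wide and the walls are 22 mm thick, so the internal width is 419 − 2 × 22 = 375 mm.


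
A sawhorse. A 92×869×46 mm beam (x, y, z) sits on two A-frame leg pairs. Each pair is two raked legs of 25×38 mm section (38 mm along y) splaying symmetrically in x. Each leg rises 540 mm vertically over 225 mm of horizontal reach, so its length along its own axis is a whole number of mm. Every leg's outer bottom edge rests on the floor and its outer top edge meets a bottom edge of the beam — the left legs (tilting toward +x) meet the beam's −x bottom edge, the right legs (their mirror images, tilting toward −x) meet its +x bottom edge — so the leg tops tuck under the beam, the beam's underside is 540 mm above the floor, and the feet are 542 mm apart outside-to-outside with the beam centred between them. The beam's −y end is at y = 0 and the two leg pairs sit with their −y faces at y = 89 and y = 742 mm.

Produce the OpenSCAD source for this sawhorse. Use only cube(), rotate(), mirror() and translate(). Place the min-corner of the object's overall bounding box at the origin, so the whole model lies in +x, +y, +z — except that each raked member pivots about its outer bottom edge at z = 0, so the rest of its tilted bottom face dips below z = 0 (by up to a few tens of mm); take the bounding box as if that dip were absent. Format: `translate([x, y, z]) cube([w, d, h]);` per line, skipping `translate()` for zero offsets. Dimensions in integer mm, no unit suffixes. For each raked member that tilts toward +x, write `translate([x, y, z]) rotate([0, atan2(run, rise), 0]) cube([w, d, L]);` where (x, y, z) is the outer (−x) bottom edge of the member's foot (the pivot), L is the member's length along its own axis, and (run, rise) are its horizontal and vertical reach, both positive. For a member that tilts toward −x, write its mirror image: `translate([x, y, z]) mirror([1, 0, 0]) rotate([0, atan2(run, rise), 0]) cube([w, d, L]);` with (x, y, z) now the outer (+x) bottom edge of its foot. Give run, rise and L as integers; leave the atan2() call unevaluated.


translate([225, 0, 540]) cube([92, 869, 46]);
translate([0, 89, 0]) rotate([0, atan2(225, 540), 0]) cube([25, 38, 585]);
translate([542, 89, 0]) mirror([1, 0, 0]) rotate([0, atan2(225, 540), 0]) cube([25, 38, 585]);
translate([0, 742, 0]) rotate([0, atan2(225, 540), 0]) cube([25, 38, 585]);
translate([542, 742, 0]) mirror([1, 0, 0]) rotate([0, atan2(225, 540), 0]) cube([25, 38, 585]);


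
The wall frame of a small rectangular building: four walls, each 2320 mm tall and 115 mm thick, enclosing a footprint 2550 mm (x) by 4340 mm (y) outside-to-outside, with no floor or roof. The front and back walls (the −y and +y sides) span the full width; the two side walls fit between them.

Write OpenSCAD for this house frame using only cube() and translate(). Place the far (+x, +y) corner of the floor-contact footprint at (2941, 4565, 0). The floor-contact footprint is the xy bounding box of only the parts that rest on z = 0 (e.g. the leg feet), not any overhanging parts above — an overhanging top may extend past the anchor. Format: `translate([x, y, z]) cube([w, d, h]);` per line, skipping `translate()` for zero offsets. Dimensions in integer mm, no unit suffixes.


translate([391, 225, 0]) cube([2550, 115, 2320]);
translate([391, 4450, 0]) cube([2550, 115, 2320]);
translate([391, 340, 0]) cube([115, 4110, 2320]);
translate([2826, 340, 0]) cube([115, 4110, 2320]);


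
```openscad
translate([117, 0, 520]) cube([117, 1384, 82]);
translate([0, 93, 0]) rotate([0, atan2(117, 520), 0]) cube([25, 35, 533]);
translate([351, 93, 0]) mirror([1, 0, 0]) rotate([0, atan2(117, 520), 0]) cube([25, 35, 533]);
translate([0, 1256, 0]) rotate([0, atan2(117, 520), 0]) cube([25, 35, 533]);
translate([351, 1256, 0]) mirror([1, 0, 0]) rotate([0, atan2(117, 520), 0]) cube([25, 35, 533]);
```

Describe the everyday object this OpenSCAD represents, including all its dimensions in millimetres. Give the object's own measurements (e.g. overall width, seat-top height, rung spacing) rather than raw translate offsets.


A sawhorse. A 117×1384×82 mm beam (x, y, z) sits on two A-frame leg pairs. Each pair is two raked legs of 25×35 mm section (35 mm along y) splaying symmetrically in x. Each leg rises 520 mm vertically over 117 mm of horizontal reach and is 533 mm long along its own axis. Every leg's outer bottom edge rests on the floor and its outer top edge meets a bottom edge of the beam — the left legs (tilting toward +x) meet the beam's −x bottom edge, the right legs (their mirror images, tilting toward −x) meet its +x bottom edge — so the leg tops tuck under the beam, the beam's underside is 520 mm above the floor, and the feet are 351 mm apart outside-to-outside with the beam centred between them. The two leg pairs are set in 93 mm from either end of the beam.


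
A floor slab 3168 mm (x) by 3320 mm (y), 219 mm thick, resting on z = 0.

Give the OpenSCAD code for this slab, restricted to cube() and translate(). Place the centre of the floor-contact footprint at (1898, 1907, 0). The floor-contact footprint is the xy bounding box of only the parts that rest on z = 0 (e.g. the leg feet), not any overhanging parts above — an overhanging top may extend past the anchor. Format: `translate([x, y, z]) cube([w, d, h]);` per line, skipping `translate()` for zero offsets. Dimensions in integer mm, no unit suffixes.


translate([314, 247, 0]) cube([3168, 3320, 219]);


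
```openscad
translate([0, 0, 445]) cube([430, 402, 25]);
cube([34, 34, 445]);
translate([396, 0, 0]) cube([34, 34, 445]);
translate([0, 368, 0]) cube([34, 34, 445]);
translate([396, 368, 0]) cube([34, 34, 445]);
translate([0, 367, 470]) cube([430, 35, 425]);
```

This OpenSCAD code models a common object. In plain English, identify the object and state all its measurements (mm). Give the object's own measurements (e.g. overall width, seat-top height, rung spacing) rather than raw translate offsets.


A chair. The seat is a 430×402×25 mm slab with its top at z = 470 mm, on four 34×34 mm corner legs (flush with the seat edges, standing on z = 0). A flat backrest 35 mm thick, 425 mm tall, spans the full seat width and rises from the seat top along its +y edge, rear face flush with the rear of the seat.


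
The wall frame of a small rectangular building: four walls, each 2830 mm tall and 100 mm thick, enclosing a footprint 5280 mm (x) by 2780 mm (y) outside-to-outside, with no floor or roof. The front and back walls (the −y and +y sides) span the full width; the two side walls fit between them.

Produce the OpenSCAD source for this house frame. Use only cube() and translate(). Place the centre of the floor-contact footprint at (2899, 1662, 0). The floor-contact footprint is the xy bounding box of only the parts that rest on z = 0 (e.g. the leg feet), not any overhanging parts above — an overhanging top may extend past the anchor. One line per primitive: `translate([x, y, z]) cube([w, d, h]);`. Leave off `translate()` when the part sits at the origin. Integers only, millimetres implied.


translate([259, 272, 0]) cube([5280, 100, 2830]);
translate([259, 2952, 0]) cube([5280, 100, 2830]);
translate([259, 372, 0]) cube([100, 2580, 2830]);
translate([5439, 372, 0]) cube([100, 2580, 2830]);


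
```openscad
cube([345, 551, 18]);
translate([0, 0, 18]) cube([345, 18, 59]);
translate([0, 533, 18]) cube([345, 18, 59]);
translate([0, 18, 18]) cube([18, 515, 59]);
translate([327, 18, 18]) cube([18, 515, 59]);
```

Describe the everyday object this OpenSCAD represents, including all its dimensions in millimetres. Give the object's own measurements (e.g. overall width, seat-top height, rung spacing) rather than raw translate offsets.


An open-topped rectangular box: outside dimensions 345×551×77 mm, with a uniform wall and base thickness of 18 mm. The base is a full 345×551 slab on the floor; four walls sit on top of the base. The front and back walls (the −y and +y sides) span the full width; the two side walls fit between them.


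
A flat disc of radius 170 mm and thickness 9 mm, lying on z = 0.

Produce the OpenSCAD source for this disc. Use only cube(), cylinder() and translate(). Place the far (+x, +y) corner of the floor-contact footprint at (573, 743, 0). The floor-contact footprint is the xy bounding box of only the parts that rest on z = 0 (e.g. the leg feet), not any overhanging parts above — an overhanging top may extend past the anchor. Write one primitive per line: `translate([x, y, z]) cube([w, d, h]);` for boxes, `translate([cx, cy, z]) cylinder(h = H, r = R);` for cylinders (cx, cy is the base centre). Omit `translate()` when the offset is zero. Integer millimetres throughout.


translate([403, 573, 0]) cylinder(h = 9, r = 170);


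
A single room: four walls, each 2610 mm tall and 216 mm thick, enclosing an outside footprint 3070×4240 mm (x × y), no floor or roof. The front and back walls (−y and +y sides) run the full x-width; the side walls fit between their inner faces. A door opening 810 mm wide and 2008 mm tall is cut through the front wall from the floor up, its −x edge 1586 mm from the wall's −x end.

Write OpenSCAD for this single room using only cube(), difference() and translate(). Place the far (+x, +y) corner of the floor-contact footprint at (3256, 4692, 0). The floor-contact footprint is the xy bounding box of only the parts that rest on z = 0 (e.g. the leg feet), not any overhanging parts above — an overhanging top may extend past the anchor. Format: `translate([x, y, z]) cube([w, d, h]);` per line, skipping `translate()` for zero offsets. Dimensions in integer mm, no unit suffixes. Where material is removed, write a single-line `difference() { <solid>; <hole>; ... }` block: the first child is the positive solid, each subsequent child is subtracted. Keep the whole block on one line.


difference() { translate([186, 452, 0]) cube([3070, 216, 2610]); translate([1772, 452, 0]) cube([810, 216, 2008]); }
translate([186, 4476, 0]) cube([3070, 216, 2610]);
translate([186, 668, 0]) cube([216, 3808, 2610]);
translate([3040, 668, 0]) cube([216, 3808, 2610]);


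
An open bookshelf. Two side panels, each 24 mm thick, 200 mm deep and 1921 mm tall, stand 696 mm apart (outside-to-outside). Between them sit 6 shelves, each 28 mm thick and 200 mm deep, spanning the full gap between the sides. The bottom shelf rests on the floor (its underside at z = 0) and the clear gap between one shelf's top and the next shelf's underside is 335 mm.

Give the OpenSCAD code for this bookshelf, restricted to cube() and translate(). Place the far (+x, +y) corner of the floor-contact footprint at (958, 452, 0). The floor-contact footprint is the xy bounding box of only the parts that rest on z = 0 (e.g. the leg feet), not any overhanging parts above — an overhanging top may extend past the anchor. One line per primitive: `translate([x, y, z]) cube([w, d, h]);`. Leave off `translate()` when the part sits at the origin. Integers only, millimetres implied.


translate([262, 252, 0]) cube([24, 200, 1921]);
translate([934, 252, 0]) cube([24, 200, 1921]);
translate([286, 252, 0]) cube([648, 200, 28]);
translate([286, 252, 363]) cube([648, 200, 28]);
translate([286, 252, 726]) cube([648, 200, 28]);
translate([286, 252, 1089]) cube([648, 200, 28]);
translate([286, 252, 1452]) cube([648, 200, 28]);
translate([286, 252, 1815]) cube([648, 200, 28]);


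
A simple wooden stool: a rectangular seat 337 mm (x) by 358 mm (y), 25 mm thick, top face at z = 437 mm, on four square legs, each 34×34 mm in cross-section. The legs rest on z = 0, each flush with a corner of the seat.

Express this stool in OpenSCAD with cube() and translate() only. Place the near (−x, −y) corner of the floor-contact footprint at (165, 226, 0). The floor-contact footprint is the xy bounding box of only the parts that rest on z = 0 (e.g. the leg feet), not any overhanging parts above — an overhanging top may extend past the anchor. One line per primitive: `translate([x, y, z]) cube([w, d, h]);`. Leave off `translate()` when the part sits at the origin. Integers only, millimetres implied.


translate([165, 226, 412]) cube([337, 358, 25]);
translate([165, 226, 0]) cube([34, 34, 412]);
translate([468, 226, 0]) cube([34, 34, 412]);
translate([165, 550, 0]) cube([34, 34, 412]);
translate([468, 550, 0]) cube([34, 34, 412]);


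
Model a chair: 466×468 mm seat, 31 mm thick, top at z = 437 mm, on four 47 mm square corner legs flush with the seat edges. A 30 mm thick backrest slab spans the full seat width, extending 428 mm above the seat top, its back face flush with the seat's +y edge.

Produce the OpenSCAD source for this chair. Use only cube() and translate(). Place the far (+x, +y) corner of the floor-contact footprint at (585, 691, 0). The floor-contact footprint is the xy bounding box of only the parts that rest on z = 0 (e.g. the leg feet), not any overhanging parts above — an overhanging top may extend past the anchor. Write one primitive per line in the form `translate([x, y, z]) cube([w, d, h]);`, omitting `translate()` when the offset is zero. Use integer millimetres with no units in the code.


// leg_h = 437 - 31 = 406
translate([119, 223, 406]) cube([466, 468, 31]);
translate([119, 223, 0]) cube([47, 47, 406]);
translate([538, 223, 0]) cube([47, 47, 406]);
translate([119, 644, 0]) cube([47, 47, 406]);
translate([538, 644, 0]) cube([47, 47, 406]);
translate([119, 661, 437]) cube([466, 30, 428]);
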